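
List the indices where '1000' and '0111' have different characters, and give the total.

Differing positions: 1, 2, 3, 4. Hamming distance = 4.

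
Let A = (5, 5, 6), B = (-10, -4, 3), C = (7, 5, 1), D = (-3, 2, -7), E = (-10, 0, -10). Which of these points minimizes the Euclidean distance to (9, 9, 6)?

Distances: d(A) ≈ 5.6569, d(B) ≈ 23.2164, d(C) ≈ 6.7082, d(D) ≈ 19.0263, d(E) ≈ 26.4197. Nearest: A = (5, 5, 6) with distance 5.6569.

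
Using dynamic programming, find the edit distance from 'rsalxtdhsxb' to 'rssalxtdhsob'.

Let D[i][j] be the edit distance between the first i characters of 'rsalxtdhsxb' and the first j characters of 'rssalxtdhsob', with D[i][0] = i, D[0][j] = j, and D[i][j] = D[i-1][j-1] if the characters match, else 1 + min(D[i-1][j], D[i][j-1], D[i-1][j-1]). Filling the table (rows: prefixes of 'rsalxtdhsxb', columns: prefixes of 'rssalxtdhsob'):
     ε  r  s  s  a  l  x  t  d  h  s  o  b
  ε  0  1  2  3  4  5  6  7  8  9 10 11 12
  r  1  0  1  2  3  4  5  6  7  8  9 10 11
  s  2  1  0  1  2  3  4  5  6  7  8  9 10
  a  3  2  1  1  1  2  3  4  5  6  7  8  9
  l  4  3  2  2  2  1  2  3  4  5  6  7  8
  x  5  4  3  3  3  2  1  2  3  4  5  6  7
  t  6  5  4  4  4  3  2  1  2  3  4  5  6
  d  7  6  5  5  5  4  3  2  1  2  3  4  5
  h  8  7  6  6  6  5  4  3  2  1  2  3  4
  s  9  8  7  6  7  6  5  4  3  2  1  2  3
  x 10  9  8  7  7  7  6  5  4  3  2  2  3
  b 11 10  9  8  8  8  7  6  5  4  3  3  2
The bottom-right entry gives D[11][12] = 2, so no sequence of fewer than 2 edits works. Backtracking through the table gives one optimal edit sequence (2 edits):
  rsalxtdhsxb → rssalxtdhsxb (ins s @2)
  rssalxtdhsxb → rssalxtdhsob (sub x→o @11)
Edit distance = 2.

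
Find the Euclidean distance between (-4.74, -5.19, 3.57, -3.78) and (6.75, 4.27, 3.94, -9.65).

√(Σ(x_i - y_i)²) = √((-4.74 - 6.75)² + (-5.19 - 4.27)² + (3.57 - 3.94)² + (-3.78 - (-9.65))²)
= √((-11.49)² + (-9.46)² + (-0.37)² + 5.87²) = √(132.0201 + 89.4916 + 0.1369 + 34.4569) = √256.1055 ≈ 16.0033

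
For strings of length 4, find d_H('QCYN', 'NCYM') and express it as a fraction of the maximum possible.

Differing positions: 1, 4. Hamming distance = 2. The maximum possible Hamming distance for length-4 strings is 4, so d_H/4 = 2/4 = 0.5.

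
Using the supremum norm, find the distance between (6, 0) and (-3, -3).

max(|x_i - y_i|) = max(|6 - (-3)|, |0 - (-3)|) = max(9, 3) = 9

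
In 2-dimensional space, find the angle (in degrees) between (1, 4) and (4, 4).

With u = (1, 4), v = (4, 4):
u·v = 1·4 + 4·4 = 4 + 16 = 20.
|u| = √(1² + 4²) = √17, |v| = √(4² + 4²) = √32, so |u||v| = √(17·32) = √544.
cos θ = (u·v)/(|u||v|) = 20/√544 ≈ 0.857493
θ = arccos(0.857493) ≈ 30.96°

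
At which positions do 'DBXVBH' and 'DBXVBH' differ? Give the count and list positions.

Differing positions: none. Hamming distance = 0.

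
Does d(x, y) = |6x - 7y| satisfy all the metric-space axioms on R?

No. d fails symmetry: d(8, 5) = |6·8 - 7·5| = |13| = 13, but d(5, 8) = |6·5 - 7·8| = |-26| = 26. Since 13 ≠ 26, d(x,y) ≠ d(y,x) in general.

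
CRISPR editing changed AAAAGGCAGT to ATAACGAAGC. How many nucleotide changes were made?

Differing positions: 2, 5, 7, 10. Hamming distance = 4.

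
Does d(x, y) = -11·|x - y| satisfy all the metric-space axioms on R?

No. With c = -11 < 0, d fails non-negativity: d(5, 7) = -11·|5 - 7| = -11·2 = -22 < 0.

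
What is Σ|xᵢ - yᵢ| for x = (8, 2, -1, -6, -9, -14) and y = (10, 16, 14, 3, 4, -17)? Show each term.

Σ|x_i - y_i| = |8 - 10| + |2 - 16| + |-1 - 14| + |-6 - 3| + |-9 - 4| + |-14 - (-17)| = 2 + 14 + 15 + 9 + 13 + 3 = 56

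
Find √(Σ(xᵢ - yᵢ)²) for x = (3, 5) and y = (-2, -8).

√(Σ(x_i - y_i)²) = √((3 - (-2))² + (5 - (-8))²)
= √(5² + 13²) = √(25 + 169) = √194 ≈ 13.9284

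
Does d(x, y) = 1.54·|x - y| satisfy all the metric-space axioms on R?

Yes. Since |x - y| is a metric on R and 1.54 > 0, the positive scalar multiple 1.54·|x - y| is also a metric: scaling by a positive constant preserves non-negativity, identity (d=0 ⟺ |x-y|=0 ⟺ x=y), symmetry, and the triangle inequality.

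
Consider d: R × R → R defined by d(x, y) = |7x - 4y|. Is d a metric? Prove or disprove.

No. d fails symmetry: d(4, 6) = |7·4 - 4·6| = |4| = 4, but d(6, 4) = |7·6 - 4·4| = |26| = 26. Since 4 ≠ 26, d(x,y) ≠ d(y,x) in general.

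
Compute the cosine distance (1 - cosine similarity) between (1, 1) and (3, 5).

With u = (1, 1), v = (3, 5):
u·v = 1·3 + 1·5 = 3 + 5 = 8.
|u| = √(1² + 1²) = √2, |v| = √(3² + 5²) = √34, so |u||v| = √(2·34) = √68.
cos θ = (u·v)/(|u||v|) = 8/√68 ≈ 0.9701
Cosine distance = 1 - cos θ ≈ 1 - 0.9701 = 0.0299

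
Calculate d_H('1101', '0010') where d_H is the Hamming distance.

Differing positions: 1, 2, 3, 4. Hamming distance = 4.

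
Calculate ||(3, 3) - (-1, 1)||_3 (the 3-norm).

(Σ|x_i - y_i|^3)^(1/3) = (|3 - (-1)|^3 + |3 - 1|^3)^(1/3)
= (4^3 + 2^3)^(1/3) = (64 + 8)^(1/3) = (72)^(1/3) ≈ 4.1602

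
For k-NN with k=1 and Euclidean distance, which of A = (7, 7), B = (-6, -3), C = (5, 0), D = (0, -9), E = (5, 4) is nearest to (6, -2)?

Distances: d(A) ≈ 9.0554, d(B) ≈ 12.0416, d(C) ≈ 2.2361, d(D) ≈ 9.2195, d(E) ≈ 6.0828. Nearest: C = (5, 0) with distance 2.2361.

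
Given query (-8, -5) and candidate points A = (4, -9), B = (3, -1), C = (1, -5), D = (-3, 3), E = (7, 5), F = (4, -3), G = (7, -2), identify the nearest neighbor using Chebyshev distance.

Distances: d(A) = 12, d(B) = 11, d(C) = 9, d(D) = 8, d(E) = 15, d(F) = 12, d(G) = 15. Nearest: D = (-3, 3) with distance 8.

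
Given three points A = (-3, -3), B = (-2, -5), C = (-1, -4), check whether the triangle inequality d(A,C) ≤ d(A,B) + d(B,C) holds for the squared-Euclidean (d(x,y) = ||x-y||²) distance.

d(A,B) = 1² + 2² = 5, d(B,C) = 1² + 1² = 2, d(A,C) = 2² + 1² = 5.
d(A,C) = 5 ≤ 5 + 2 = 7. Triangle inequality is satisfied.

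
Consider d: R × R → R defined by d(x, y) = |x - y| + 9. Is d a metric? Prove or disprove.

No. d fails identity of indiscernibles (specifically d(x,x) = 0): d(-4, -4) = |-4 - (-4)| + 9 = 0 + 9 = 9 ≠ 0.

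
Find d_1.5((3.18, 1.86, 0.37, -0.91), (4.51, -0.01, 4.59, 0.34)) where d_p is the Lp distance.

(Σ|x_i - y_i|^1.5)^(1/1.5) = (|3.18 - 4.51|^1.5 + |1.86 - (-0.01)|^1.5 + |0.37 - 4.59|^1.5 + |-0.91 - 0.34|^1.5)^(1/1.5)
= (1.33^1.5 + 1.87^1.5 + 4.22^1.5 + 1.25^1.5)^(1/1.5) ≈ (1.5338 + 2.5572 + 8.669 + 1.3975)^(1/1.5) = (14.1575)^(1/1.5) ≈ 5.8523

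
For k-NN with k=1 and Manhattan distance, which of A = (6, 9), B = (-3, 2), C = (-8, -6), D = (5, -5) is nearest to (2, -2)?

Distances: d(A) = 15, d(B) = 9, d(C) = 14, d(D) = 6. Nearest: D = (5, -5) with distance 6.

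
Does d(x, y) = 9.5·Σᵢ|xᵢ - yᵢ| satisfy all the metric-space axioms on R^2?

Yes. The L1 (Manhattan) norm induces a metric on R^2, and multiplying a metric by a positive constant 9.5 > 0 preserves all four axioms: non-negativity (9.5·||x-y|| ≥ 0), identity (9.5·||x-y|| = 0 ⟺ ||x-y|| = 0 ⟺ x = y), symmetry (||x-y|| = ||y-x||), and the triangle inequality (9.5·||x-z|| ≤ 9.5·||x-y|| + 9.5·||y-z||). So d is a metric.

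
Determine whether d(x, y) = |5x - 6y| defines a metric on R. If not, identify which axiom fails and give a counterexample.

No. d fails symmetry: d(8, 1) = |5·8 - 6·1| = |34| = 34, but d(1, 8) = |5·1 - 6·8| = |-43| = 43. Since 34 ≠ 43, d(x,y) ≠ d(y,x) in general.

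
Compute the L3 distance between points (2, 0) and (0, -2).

(Σ|x_i - y_i|^3)^(1/3) = (|2 - 0|^3 + |0 - (-2)|^3)^(1/3)
= (2^3 + 2^3)^(1/3) = (8 + 8)^(1/3) = (16)^(1/3) ≈ 2.5198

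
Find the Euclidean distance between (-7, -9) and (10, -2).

√(Σ(x_i - y_i)²) = √((-7 - 10)² + (-9 - (-2))²)
= √((-17)² + (-7)²) = √(289 + 49) = √338 ≈ 18.3848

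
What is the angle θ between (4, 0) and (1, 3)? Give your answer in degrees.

With u = (4, 0), v = (1, 3):
u·v = 4·1 + 0·3 = 4 + 0 = 4.
|u| = √(4² + 0²) = √16, |v| = √(1² + 3²) = √10, so |u||v| = √(16·10) = √160.
cos θ = (u·v)/(|u||v|) = 4/√160 ≈ 0.316228
θ = arccos(0.316228) ≈ 71.57°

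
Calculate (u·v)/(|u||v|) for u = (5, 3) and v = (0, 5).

With u = (5, 3), v = (0, 5):
u·v = 5·0 + 3·5 = 0 + 15 = 15.
|u| = √(5² + 3²) = √34, |v| = √(0² + 5²) = √25, so |u||v| = √(34·25) = √850.
cos θ = (u·v)/(|u||v|) = 15/√850 ≈ 0.5145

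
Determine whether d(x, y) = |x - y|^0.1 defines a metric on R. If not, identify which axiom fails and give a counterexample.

Yes. With 0 < p = 0.1 ≤ 1, d(x,y) = |x-y|^0.1 is a metric on R. Non-negativity and symmetry are immediate; |x-y|^0.1 = 0 ⟺ |x-y| = 0 ⟺ x = y. For the triangle inequality, the function t ↦ t^0.1 is subadditive on [0,∞) when p ≤ 1, so |x-z|^0.1 ≤ (|x-y| + |y-z|)^0.1 ≤ |x-y|^0.1 + |y-z|^0.1.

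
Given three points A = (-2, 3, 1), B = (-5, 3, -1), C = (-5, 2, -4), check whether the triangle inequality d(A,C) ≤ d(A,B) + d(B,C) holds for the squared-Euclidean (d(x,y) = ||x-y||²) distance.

d(A,B) = 3² + 0² + 2² = 13, d(B,C) = 0² + 1² + 3² = 10, d(A,C) = 3² + 1² + 5² = 35.
d(A,C) = 35 > 13 + 10 = 23. Triangle inequality is VIOLATED. (Squared-Euclidean is not a metric — this is a counterexample.)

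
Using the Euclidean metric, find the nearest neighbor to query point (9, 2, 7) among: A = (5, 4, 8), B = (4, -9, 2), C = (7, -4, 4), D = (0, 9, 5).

Distances: d(A) ≈ 4.5826, d(B) ≈ 13.0767, d(C) = 7, d(D) ≈ 11.5758. Nearest: A = (5, 4, 8) with distance 4.5826.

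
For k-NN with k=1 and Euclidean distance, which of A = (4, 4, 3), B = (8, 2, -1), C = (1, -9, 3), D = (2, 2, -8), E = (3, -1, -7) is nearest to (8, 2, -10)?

Distances: d(A) ≈ 13.7477, d(B) = 9, d(C) ≈ 18.412, d(D) ≈ 6.3246, d(E) ≈ 6.5574. Nearest: D = (2, 2, -8) with distance 6.3246.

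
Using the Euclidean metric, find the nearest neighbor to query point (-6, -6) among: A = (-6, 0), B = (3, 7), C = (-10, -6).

Distances: d(A) = 6, d(B) ≈ 15.8114, d(C) = 4. Nearest: C = (-10, -6) with distance 4.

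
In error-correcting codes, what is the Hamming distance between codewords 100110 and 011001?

Differing positions: 1, 2, 3, 4, 5, 6. Hamming distance = 6.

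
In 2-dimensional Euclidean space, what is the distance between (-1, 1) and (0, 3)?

√(Σ(x_i - y_i)²) = √((-1 - 0)² + (1 - 3)²)
= √((-1)² + (-2)²) = √(1 + 4) = √5 ≈ 2.2361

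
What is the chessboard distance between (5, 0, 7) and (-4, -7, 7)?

max(|x_i - y_i|) = max(|5 - (-4)|, |0 - (-7)|, |7 - 7|) = max(9, 7, 0) = 9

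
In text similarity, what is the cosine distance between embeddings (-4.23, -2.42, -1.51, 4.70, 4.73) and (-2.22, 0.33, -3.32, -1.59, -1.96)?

With u = (-4.23, -2.42, -1.51, 4.70, 4.73), v = (-2.22, 0.33, -3.32, -1.59, -1.96):
u·v = (-4.23)·(-2.22) + (-2.42)·0.33 + (-1.51)·(-3.32) + 4.7·(-1.59) + 4.73·(-1.96) = 9.3906 + (-0.7986) + 5.0132 + (-7.473) + (-9.2708) = -3.1386.
|u| = √((-4.23)² + (-2.42)² + (-1.51)² + 4.7² + 4.73²) = √(17.8929 + 5.8564 + 2.2801 + 22.09 + 22.3729) = √70.4923, |v| = √((-2.22)² + 0.33² + (-3.32)² + (-1.59)² + (-1.96)²) = √(4.9284 + 0.1089 + 11.0224 + 2.5281 + 3.8416) = √22.4294.
cos θ = (u·v)/(|u||v|) = -3.1386/(√70.4923·√22.4294) ≈ -0.0789
Cosine distance = 1 - cos θ ≈ 1 - (-0.0789) = 1.0789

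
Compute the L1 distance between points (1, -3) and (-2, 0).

Σ|x_i - y_i| = |1 - (-2)| + |-3 - 0| = 3 + 3 = 6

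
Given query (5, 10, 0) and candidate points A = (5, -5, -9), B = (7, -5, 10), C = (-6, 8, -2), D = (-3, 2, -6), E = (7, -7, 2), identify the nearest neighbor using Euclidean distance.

Distances: d(A) ≈ 17.4929, d(B) ≈ 18.1384, d(C) ≈ 11.3578, d(D) ≈ 12.8062, d(E) ≈ 17.2337. Nearest: C = (-6, 8, -2) with distance 11.3578.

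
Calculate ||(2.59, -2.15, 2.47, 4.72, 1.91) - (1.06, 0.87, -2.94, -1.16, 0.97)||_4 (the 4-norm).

(Σ|x_i - y_i|^4)^(1/4) = (|2.59 - 1.06|^4 + |-2.15 - 0.87|^4 + |2.47 - (-2.94)|^4 + |4.72 - (-1.16)|^4 + |1.91 - 0.97|^4)^(1/4)
= (1.53^4 + 3.02^4 + 5.41^4 + 5.88^4 + 0.94^4)^(1/4) ≈ (5.4798 + 83.1817 + 856.6217 + 1195.3891 + 0.7807)^(1/4) = (2141.453)^(1/4) ≈ 6.8026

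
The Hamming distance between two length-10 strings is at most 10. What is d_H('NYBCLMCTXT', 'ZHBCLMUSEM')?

Differing positions: 1, 2, 7, 8, 9, 10. Hamming distance = 6. The maximum possible Hamming distance for length-10 strings is 10, so d_H/10 = 6/10 = 0.6.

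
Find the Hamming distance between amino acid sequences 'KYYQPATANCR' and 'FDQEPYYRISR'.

Differing positions: 1, 2, 3, 4, 6, 7, 8, 9, 10. Hamming distance = 9.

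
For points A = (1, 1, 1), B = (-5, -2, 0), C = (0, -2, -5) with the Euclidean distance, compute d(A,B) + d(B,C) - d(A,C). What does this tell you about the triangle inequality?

d(A,B) = √(6² + 3² + 1²) = √46 ≈ 6.7823, d(B,C) = √(5² + 0² + 5²) = √50 ≈ 7.0711, d(A,C) = √(1² + 3² + 6²) = √46 ≈ 6.7823.
d(A,B) + d(B,C) - d(A,C) = 6.7823 + 7.0711 - 6.7823 = 13.8534 - 6.7823 = 7.0711 (to 4 decimal places). This is ≥ 0, so the triangle inequality holds for these points.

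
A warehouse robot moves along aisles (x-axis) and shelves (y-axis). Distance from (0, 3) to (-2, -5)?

Σ|x_i - y_i| = |0 - (-2)| + |3 - (-5)| = 2 + 8 = 10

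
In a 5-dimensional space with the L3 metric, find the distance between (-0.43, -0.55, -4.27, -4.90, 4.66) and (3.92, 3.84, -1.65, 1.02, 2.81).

(Σ|x_i - y_i|^3)^(1/3) = (|-0.43 - 3.92|^3 + |-0.55 - 3.84|^3 + |-4.27 - (-1.65)|^3 + |-4.9 - 1.02|^3 + |4.66 - 2.81|^3)^(1/3)
= (4.35^3 + 4.39^3 + 2.62^3 + 5.92^3 + 1.85^3)^(1/3) ≈ (82.3129 + 84.6045 + 17.9847 + 207.4747 + 6.3316)^(1/3) = (398.7084)^(1/3) ≈ 7.3601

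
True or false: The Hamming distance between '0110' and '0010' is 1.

Differing positions: 2. Hamming distance = 1, so the claim is true.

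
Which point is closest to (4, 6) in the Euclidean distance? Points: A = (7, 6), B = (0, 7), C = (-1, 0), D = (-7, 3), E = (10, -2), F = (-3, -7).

Distances: d(A) = 3, d(B) ≈ 4.1231, d(C) ≈ 7.8102, d(D) ≈ 11.4018, d(E) = 10, d(F) ≈ 14.7648. Nearest: A = (7, 6) with distance 3.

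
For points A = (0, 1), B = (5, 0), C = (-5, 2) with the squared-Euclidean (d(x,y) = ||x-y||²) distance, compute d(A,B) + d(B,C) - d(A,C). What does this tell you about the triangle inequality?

d(A,B) = 5² + 1² = 26, d(B,C) = 10² + 2² = 104, d(A,C) = 5² + 1² = 26.
d(A,B) + d(B,C) - d(A,C) = 26 + 104 - 26 = 130 - 26 = 104. This is ≥ 0, so the triangle inequality holds for these points.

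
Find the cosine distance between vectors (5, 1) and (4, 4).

With u = (5, 1), v = (4, 4):
u·v = 5·4 + 1·4 = 20 + 4 = 24.
|u| = √(5² + 1²) = √26, |v| = √(4² + 4²) = √32, so |u||v| = √(26·32) = √832.
cos θ = (u·v)/(|u||v|) = 24/√832 ≈ 0.8321
Cosine distance = 1 - cos θ ≈ 1 - 0.8321 = 0.1679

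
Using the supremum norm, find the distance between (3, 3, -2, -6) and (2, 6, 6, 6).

max(|x_i - y_i|) = max(|3 - 2|, |3 - 6|, |-2 - 6|, |-6 - 6|) = max(1, 3, 8, 12) = 12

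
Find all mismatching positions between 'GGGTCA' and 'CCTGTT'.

Differing positions: 1, 2, 3, 4, 5, 6. Hamming distance = 6.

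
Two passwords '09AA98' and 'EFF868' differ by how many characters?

Differing positions: 1, 2, 3, 4, 5. Hamming distance = 5.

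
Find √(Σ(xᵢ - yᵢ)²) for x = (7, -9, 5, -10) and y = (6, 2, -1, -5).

√(Σ(x_i - y_i)²) = √((7 - 6)² + (-9 - 2)² + (5 - (-1))² + (-10 - (-5))²)
= √(1² + (-11)² + 6² + (-5)²) = √(1 + 121 + 36 + 25) = √183 ≈ 13.5277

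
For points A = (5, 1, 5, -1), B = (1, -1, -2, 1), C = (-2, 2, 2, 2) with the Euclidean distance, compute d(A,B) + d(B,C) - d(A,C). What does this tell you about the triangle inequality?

d(A,B) = √(4² + 2² + 7² + 2²) = √73 ≈ 8.544, d(B,C) = √(3² + 3² + 4² + 1²) = √35 ≈ 5.9161, d(A,C) = √(7² + 1² + 3² + 3²) = √68 ≈ 8.2462.
d(A,B) + d(B,C) - d(A,C) = 8.544 + 5.9161 - 8.2462 = 14.4601 - 8.2462 = 6.2139 (to 4 decimal places). This is ≥ 0, so the triangle inequality holds for these points.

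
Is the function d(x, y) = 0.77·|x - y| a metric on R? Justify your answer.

Yes. Since |x - y| is a metric on R and 0.77 > 0, the positive scalar multiple 0.77·|x - y| is also a metric: scaling by a positive constant preserves non-negativity, identity (d=0 ⟺ |x-y|=0 ⟺ x=y), symmetry, and the triangle inequality.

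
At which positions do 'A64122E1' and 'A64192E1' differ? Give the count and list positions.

Differing positions: 5. Hamming distance = 1.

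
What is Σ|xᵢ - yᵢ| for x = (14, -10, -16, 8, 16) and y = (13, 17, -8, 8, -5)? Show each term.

Σ|x_i - y_i| = |14 - 13| + |-10 - 17| + |-16 - (-8)| + |8 - 8| + |16 - (-5)| = 1 + 27 + 8 + 0 + 21 = 57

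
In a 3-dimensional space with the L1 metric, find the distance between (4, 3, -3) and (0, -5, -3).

Σ|x_i - y_i| = |4 - 0| + |3 - (-5)| + |-3 - (-3)| = 4 + 8 + 0 = 12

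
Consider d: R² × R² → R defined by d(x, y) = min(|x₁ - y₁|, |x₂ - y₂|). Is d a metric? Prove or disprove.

No. d fails identity of indiscernibles: take x = (-4, 0) and y = (-4, 7). Then d(x,y) = min(|-4 - (-4)|, |0 - 7|) = min(0, 7) = 0, yet x ≠ y.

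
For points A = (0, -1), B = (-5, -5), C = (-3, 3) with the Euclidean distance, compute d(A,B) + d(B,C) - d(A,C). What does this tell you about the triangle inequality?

d(A,B) = √(5² + 4²) = √41 ≈ 6.4031, d(B,C) = √(2² + 8²) = √68 ≈ 8.2462, d(A,C) = √(3² + 4²) = √25 = 5.
d(A,B) + d(B,C) - d(A,C) = 6.4031 + 8.2462 - 5 = 14.6493 - 5 = 9.6493 (to 4 decimal places). This is ≥ 0, so the triangle inequality holds for these points.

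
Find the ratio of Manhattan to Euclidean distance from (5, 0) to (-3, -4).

L1 = |5 - (-3)| + |0 - (-4)| = 8 + 4 = 12
L2 = √(8² + 4²) = √80 ≈ 8.9443
L1 ≥ L2 always (equality iff movement is along one axis); L1 > L2 here.
Ratio L1/L2 = 12/√80 ≈ 1.3416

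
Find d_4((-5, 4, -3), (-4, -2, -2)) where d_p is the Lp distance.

(Σ|x_i - y_i|^4)^(1/4) = (|-5 - (-4)|^4 + |4 - (-2)|^4 + |-3 - (-2)|^4)^(1/4)
= (1^4 + 6^4 + 1^4)^(1/4) = (1 + 1296 + 1)^(1/4) = (1298)^(1/4) ≈ 6.0023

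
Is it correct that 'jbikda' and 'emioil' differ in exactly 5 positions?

Differing positions: 1, 2, 4, 5, 6. Hamming distance = 5, so the claim is true.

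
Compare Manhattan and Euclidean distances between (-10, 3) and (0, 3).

L1 = |-10 - 0| + |3 - 3| = 10 + 0 = 10
L2 = √(10² + 0²) = √100 = 10
L1 ≥ L2 always (equality iff movement is along one axis); L1 = L2 here (movement is along a single axis).
Ratio L1/L2 = 10/10 = 1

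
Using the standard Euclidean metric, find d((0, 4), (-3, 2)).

√(Σ(x_i - y_i)²) = √((0 - (-3))² + (4 - 2)²)
= √(3² + 2²) = √(9 + 4) = √13 ≈ 3.6056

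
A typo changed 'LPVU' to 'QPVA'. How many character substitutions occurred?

Differing positions: 1, 4. Hamming distance = 2.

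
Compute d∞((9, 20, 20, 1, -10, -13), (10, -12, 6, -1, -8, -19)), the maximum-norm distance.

max(|x_i - y_i|) = max(|9 - 10|, |20 - (-12)|, |20 - 6|, |1 - (-1)|, |-10 - (-8)|, |-13 - (-19)|) = max(1, 32, 14, 2, 2, 6) = 32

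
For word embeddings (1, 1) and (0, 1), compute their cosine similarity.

With u = (1, 1), v = (0, 1):
u·v = 1·0 + 1·1 = 0 + 1 = 1.
|u| = √(1² + 1²) = √2, |v| = √(0² + 1²) = √1, so |u||v| = √(2·1) = √2.
cos θ = (u·v)/(|u||v|) = 1/√2 ≈ 0.7071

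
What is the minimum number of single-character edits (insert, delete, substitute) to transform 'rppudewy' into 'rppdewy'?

Let D[i][j] be the edit distance between the first i characters of 'rppudewy' and the first j characters of 'rppdewy', with D[i][0] = i, D[0][j] = j, and D[i][j] = D[i-1][j-1] if the characters match, else 1 + min(D[i-1][j], D[i][j-1], D[i-1][j-1]). Filling the table (rows: prefixes of 'rppudewy', columns: prefixes of 'rppdewy'):
     ε  r  p  p  d  e  w  y
  ε  0  1  2  3  4  5  6  7
  r  1  0  1  2  3  4  5  6
  p  2  1  0  1  2  3  4  5
  p  3  2  1  0  1  2  3  4
  u  4  3  2  1  1  2  3  4
  d  5  4  3  2  1  2  3  4
  e  6  5  4  3  2  1  2  3
  w  7  6  5  4  3  2  1  2
  y  8  7  6  5  4  3  2  1
The bottom-right entry gives D[8][7] = 1, so no sequence of fewer than 1 edit works. Backtracking through the table gives one optimal edit sequence (1 edit):
  rppudewy → rppdewy (del u @4)
Edit distance = 1.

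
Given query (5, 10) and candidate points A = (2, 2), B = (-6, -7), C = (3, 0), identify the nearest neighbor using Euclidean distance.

Distances: d(A) ≈ 8.544, d(B) ≈ 20.2485, d(C) ≈ 10.198. Nearest: A = (2, 2) with distance 8.544.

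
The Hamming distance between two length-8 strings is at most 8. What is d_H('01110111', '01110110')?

Differing positions: 8. Hamming distance = 1. The maximum possible Hamming distance for length-8 strings is 8, so d_H/8 = 1/8 = 0.125.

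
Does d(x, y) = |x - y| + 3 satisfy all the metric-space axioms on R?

No. d fails identity of indiscernibles (specifically d(x,x) = 0): d(6, 6) = |6 - 6| + 3 = 0 + 3 = 3 ≠ 0.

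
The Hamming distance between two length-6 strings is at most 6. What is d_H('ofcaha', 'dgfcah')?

Differing positions: 1, 2, 3, 4, 5, 6. Hamming distance = 6. The maximum possible Hamming distance for length-6 strings is 6, so d_H/6 = 6/6 = 1.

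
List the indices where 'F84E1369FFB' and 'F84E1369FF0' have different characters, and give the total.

Differing positions: 11. Hamming distance = 1.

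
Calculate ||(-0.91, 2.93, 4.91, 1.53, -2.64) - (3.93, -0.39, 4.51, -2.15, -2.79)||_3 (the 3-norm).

(Σ|x_i - y_i|^3)^(1/3) = (|-0.91 - 3.93|^3 + |2.93 - (-0.39)|^3 + |4.91 - 4.51|^3 + |1.53 - (-2.15)|^3 + |-2.64 - (-2.79)|^3)^(1/3)
= (4.84^3 + 3.32^3 + 0.4^3 + 3.68^3 + 0.15^3)^(1/3) ≈ (113.3799 + 36.5944 + 0.064 + 49.836 + 0.0034)^(1/3) = (199.8777)^(1/3) ≈ 5.8468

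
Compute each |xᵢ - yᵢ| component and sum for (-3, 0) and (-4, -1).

Σ|x_i - y_i| = |-3 - (-4)| + |0 - (-1)| = 1 + 1 = 2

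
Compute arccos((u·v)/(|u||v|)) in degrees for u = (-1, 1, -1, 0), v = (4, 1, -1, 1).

With u = (-1, 1, -1, 0), v = (4, 1, -1, 1):
u·v = (-1)·4 + 1·1 + (-1)·(-1) + 0·1 = (-4) + 1 + 1 + 0 = -2.
|u| = √((-1)² + 1² + (-1)² + 0²) = √3, |v| = √(4² + 1² + (-1)² + 1²) = √19, so |u||v| = √(3·19) = √57.
cos θ = (u·v)/(|u||v|) = -2/√57 ≈ -0.264906
θ = arccos(-0.264906) ≈ 105.36°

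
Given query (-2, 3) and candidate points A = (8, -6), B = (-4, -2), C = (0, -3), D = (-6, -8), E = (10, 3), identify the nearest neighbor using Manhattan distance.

Distances: d(A) = 19, d(B) = 7, d(C) = 8, d(D) = 15, d(E) = 12. Nearest: B = (-4, -2) with distance 7.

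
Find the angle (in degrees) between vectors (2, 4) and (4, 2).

With u = (2, 4), v = (4, 2):
u·v = 2·4 + 4·2 = 8 + 8 = 16.
|u| = √(2² + 4²) = √20, |v| = √(4² + 2²) = √20, so |u||v| = √(20·20) = √400 = 20.
cos θ = (u·v)/(|u||v|) = 16/20 = 0.8
θ = arccos(0.8) ≈ 36.87°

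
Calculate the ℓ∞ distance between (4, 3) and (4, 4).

max(|x_i - y_i|) = max(|4 - 4|, |3 - 4|) = max(0, 1) = 1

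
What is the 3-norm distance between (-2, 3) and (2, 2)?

(Σ|x_i - y_i|^3)^(1/3) = (|-2 - 2|^3 + |3 - 2|^3)^(1/3)
= (4^3 + 1^3)^(1/3) = (64 + 1)^(1/3) = (65)^(1/3) ≈ 4.0207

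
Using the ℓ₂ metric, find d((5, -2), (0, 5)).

√(Σ(x_i - y_i)²) = √((5 - 0)² + (-2 - 5)²)
= √(5² + (-7)²) = √(25 + 49) = √74 ≈ 8.6023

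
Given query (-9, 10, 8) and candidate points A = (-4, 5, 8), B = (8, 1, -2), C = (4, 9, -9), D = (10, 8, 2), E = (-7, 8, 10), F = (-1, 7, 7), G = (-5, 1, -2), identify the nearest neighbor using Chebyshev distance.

Distances: d(A) = 5, d(B) = 17, d(C) = 17, d(D) = 19, d(E) = 2, d(F) = 8, d(G) = 10. Nearest: E = (-7, 8, 10) with distance 2.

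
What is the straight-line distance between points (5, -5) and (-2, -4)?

√(Σ(x_i - y_i)²) = √((5 - (-2))² + (-5 - (-4))²)
= √(7² + (-1)²) = √(49 + 1) = √50 ≈ 7.0711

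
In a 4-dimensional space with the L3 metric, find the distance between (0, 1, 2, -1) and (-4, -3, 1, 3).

(Σ|x_i - y_i|^3)^(1/3) = (|0 - (-4)|^3 + |1 - (-3)|^3 + |2 - 1|^3 + |-1 - 3|^3)^(1/3)
= (4^3 + 4^3 + 1^3 + 4^3)^(1/3) = (64 + 64 + 1 + 64)^(1/3) = (193)^(1/3) ≈ 5.779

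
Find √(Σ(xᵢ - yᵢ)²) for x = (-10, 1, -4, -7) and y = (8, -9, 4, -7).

√(Σ(x_i - y_i)²) = √((-10 - 8)² + (1 - (-9))² + (-4 - 4)² + (-7 - (-7))²)
= √((-18)² + 10² + (-8)² + 0²) = √(324 + 100 + 64 + 0) = √488 ≈ 22.0907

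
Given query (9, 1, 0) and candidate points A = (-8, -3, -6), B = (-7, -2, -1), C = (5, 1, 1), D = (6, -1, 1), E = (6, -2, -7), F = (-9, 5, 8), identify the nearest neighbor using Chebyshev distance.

Distances: d(A) = 17, d(B) = 16, d(C) = 4, d(D) = 3, d(E) = 7, d(F) = 18. Nearest: D = (6, -1, 1) with distance 3.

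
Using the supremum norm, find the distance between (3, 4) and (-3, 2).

max(|x_i - y_i|) = max(|3 - (-3)|, |4 - 2|) = max(6, 2) = 6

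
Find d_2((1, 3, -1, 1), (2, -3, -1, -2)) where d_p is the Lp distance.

(Σ|x_i - y_i|^2)^(1/2) = (|1 - 2|^2 + |3 - (-3)|^2 + |-1 - (-1)|^2 + |1 - (-2)|^2)^(1/2)
= (1^2 + 6^2 + 0^2 + 3^2)^(1/2) = (1 + 36 + 0 + 9)^(1/2) = (46)^(1/2) ≈ 6.7823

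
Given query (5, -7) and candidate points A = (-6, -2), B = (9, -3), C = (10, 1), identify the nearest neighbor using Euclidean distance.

Distances: d(A) ≈ 12.083, d(B) ≈ 5.6569, d(C) ≈ 9.434. Nearest: B = (9, -3) with distance 5.6569.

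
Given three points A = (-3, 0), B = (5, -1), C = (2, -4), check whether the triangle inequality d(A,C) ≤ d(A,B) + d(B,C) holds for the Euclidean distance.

d(A,B) = √(8² + 1²) = √65 ≈ 8.0623, d(B,C) = √(3² + 3²) = √18 ≈ 4.2426, d(A,C) = √(5² + 4²) = √41 ≈ 6.4031.
d(A,C) ≈ 6.4031 ≤ 8.0623 + 4.2426 = 12.3049. Triangle inequality is satisfied.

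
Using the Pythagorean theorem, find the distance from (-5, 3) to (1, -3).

√(Σ(x_i - y_i)²) = √((-5 - 1)² + (3 - (-3))²)
= √((-6)² + 6²) = √(36 + 36) = √72 ≈ 8.4853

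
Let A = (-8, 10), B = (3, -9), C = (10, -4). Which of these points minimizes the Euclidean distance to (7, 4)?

Distances: d(A) ≈ 16.1555, d(B) ≈ 13.6015, d(C) ≈ 8.544. Nearest: C = (10, -4) with distance 8.544.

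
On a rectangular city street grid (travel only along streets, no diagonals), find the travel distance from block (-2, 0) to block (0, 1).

Σ|x_i - y_i| = |-2 - 0| + |0 - 1| = 2 + 1 = 3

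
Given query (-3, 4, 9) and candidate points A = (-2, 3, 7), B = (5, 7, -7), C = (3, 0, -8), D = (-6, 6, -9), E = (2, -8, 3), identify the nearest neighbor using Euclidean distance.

Distances: d(A) ≈ 2.4495, d(B) ≈ 18.1384, d(C) ≈ 18.4662, d(D) ≈ 18.3576, d(E) ≈ 14.3178. Nearest: A = (-2, 3, 7) with distance 2.4495.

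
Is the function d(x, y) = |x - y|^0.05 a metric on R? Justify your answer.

Yes. With 0 < p = 0.05 ≤ 1, d(x,y) = |x-y|^0.05 is a metric on R. Non-negativity and symmetry are immediate; |x-y|^0.05 = 0 ⟺ |x-y| = 0 ⟺ x = y. For the triangle inequality, the function t ↦ t^0.05 is subadditive on [0,∞) when p ≤ 1, so |x-z|^0.05 ≤ (|x-y| + |y-z|)^0.05 ≤ |x-y|^0.05 + |y-z|^0.05.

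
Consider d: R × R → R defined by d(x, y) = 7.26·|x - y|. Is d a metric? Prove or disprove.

Yes. Since |x - y| is a metric on R and 7.26 > 0, the positive scalar multiple 7.26·|x - y| is also a metric: scaling by a positive constant preserves non-negativity, identity (d=0 ⟺ |x-y|=0 ⟺ x=y), symmetry, and the triangle inequality.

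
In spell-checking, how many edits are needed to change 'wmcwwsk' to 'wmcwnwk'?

Let D[i][j] be the edit distance between the first i characters of 'wmcwwsk' and the first j characters of 'wmcwnwk', with D[i][0] = i, D[0][j] = j, and D[i][j] = D[i-1][j-1] if the characters match, else 1 + min(D[i-1][j], D[i][j-1], D[i-1][j-1]). Filling the table (rows: prefixes of 'wmcwwsk', columns: prefixes of 'wmcwnwk'):
     ε  w  m  c  w  n  w  k
  ε  0  1  2  3  4  5  6  7
  w  1  0  1  2  3  4  5  6
  m  2  1  0  1  2  3  4  5
  c  3  2  1  0  1  2  3  4
  w  4  3  2  1  0  1  2  3
  w  5  4  3  2  1  1  1  2
  s  6  5  4  3  2  2  2  2
  k  7  6  5  4  3  3  3  2
The bottom-right entry gives D[7][7] = 2, so no sequence of fewer than 2 edits works. Backtracking through the table gives one optimal edit sequence (2 edits):
  wmcwwsk → wmcwnsk (sub w→n @5)
  wmcwnsk → wmcwnwk (sub s→w @6)
Edit distance = 2.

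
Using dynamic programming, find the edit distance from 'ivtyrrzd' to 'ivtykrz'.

Let D[i][j] be the edit distance between the first i characters of 'ivtyrrzd' and the first j characters of 'ivtykrz', with D[i][0] = i, D[0][j] = j, and D[i][j] = D[i-1][j-1] if the characters match, else 1 + min(D[i-1][j], D[i][j-1], D[i-1][j-1]). Filling the table (rows: prefixes of 'ivtyrrzd', columns: prefixes of 'ivtykrz'):
     ε  i  v  t  y  k  r  z
  ε  0  1  2  3  4  5  6  7
  i  1  0  1  2  3  4  5  6
  v  2  1  0  1  2  3  4  5
  t  3  2  1  0  1  2  3  4
  y  4  3  2  1  0  1  2  3
  r  5  4  3  2  1  1  1  2
  r  6  5  4  3  2  2  1  2
  z  7  6  5  4  3  3  2  1
  d  8  7  6  5  4  4  3  2
The bottom-right entry gives D[8][7] = 2, so no sequence of fewer than 2 edits works. Backtracking through the table gives one optimal edit sequence (2 edits):
  ivtyrrzd → ivtykrzd (sub r→k @5)
  ivtykrzd → ivtykrz (del d @8)
Edit distance = 2.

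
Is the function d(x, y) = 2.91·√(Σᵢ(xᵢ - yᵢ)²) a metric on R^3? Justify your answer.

Yes. The L2 (Euclidean) norm induces a metric on R^3, and multiplying a metric by a positive constant 2.91 > 0 preserves all four axioms: non-negativity (2.91·||x-y|| ≥ 0), identity (2.91·||x-y|| = 0 ⟺ ||x-y|| = 0 ⟺ x = y), symmetry (||x-y|| = ||y-x||), and the triangle inequality (2.91·||x-z|| ≤ 2.91·||x-y|| + 2.91·||y-z||). So d is a metric.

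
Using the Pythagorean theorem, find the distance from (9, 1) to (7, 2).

√(Σ(x_i - y_i)²) = √((9 - 7)² + (1 - 2)²)
= √(2² + (-1)²) = √(4 + 1) = √5 ≈ 2.2361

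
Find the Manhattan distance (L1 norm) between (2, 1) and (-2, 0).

Σ|x_i - y_i| = |2 - (-2)| + |1 - 0| = 4 + 1 = 5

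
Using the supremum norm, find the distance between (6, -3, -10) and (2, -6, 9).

max(|x_i - y_i|) = max(|6 - 2|, |-3 - (-6)|, |-10 - 9|) = max(4, 3, 19) = 19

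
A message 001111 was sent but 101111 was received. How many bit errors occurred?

Differing positions: 1. Hamming distance = 1.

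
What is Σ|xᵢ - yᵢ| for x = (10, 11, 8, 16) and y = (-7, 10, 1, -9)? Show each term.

Σ|x_i - y_i| = |10 - (-7)| + |11 - 10| + |8 - 1| + |16 - (-9)| = 17 + 1 + 7 + 25 = 50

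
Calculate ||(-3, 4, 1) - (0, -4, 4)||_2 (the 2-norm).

(Σ|x_i - y_i|^2)^(1/2) = (|-3 - 0|^2 + |4 - (-4)|^2 + |1 - 4|^2)^(1/2)
= (3^2 + 8^2 + 3^2)^(1/2) = (9 + 64 + 9)^(1/2) = (82)^(1/2) ≈ 9.0554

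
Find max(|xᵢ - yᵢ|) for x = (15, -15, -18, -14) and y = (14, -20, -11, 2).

max(|x_i - y_i|) = max(|15 - 14|, |-15 - (-20)|, |-18 - (-11)|, |-14 - 2|) = max(1, 5, 7, 16) = 16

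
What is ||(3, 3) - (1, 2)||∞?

max(|x_i - y_i|) = max(|3 - 1|, |3 - 2|) = max(2, 1) = 2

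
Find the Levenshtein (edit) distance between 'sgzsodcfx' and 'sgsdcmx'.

Let D[i][j] be the edit distance between the first i characters of 'sgzsodcfx' and the first j characters of 'sgsdcmx', with D[i][0] = i, D[0][j] = j, and D[i][j] = D[i-1][j-1] if the characters match, else 1 + min(D[i-1][j], D[i][j-1], D[i-1][j-1]). Filling the table (rows: prefixes of 'sgzsodcfx', columns: prefixes of 'sgsdcmx'):
     ε  s  g  s  d  c  m  x
  ε  0  1  2  3  4  5  6  7
  s  1  0  1  2  3  4  5  6
  g  2  1  0  1  2  3  4  5
  z  3  2  1  1  2  3  4  5
  s  4  3  2  1  2  3  4  5
  o  5  4  3  2  2  3  4  5
  d  6  5  4  3  2  3  4  5
  c  7  6  5  4  3  2  3  4
  f  8  7  6  5  4  3  3  4
  x  9  8  7  6  5  4  4  3
The bottom-right entry gives D[9][7] = 3, so no sequence of fewer than 3 edits works. Backtracking through the table gives one optimal edit sequence (3 edits):
  sgzsodcfx → sgsodcfx (del z @3)
  sgsodcfx → sgsdcfx (del o @4)
  sgsdcfx → sgsdcmx (sub f→m @6)
Edit distance = 3.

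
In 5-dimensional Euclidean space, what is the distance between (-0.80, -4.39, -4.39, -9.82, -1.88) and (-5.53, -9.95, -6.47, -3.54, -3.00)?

√(Σ(x_i - y_i)²) = √((-0.8 - (-5.53))² + (-4.39 - (-9.95))² + (-4.39 - (-6.47))² + (-9.82 - (-3.54))² + (-1.88 - (-3))²)
= √(4.73² + 5.56² + 2.08² + (-6.28)² + 1.12²) = √(22.3729 + 30.9136 + 4.3264 + 39.4384 + 1.2544) = √98.3057 ≈ 9.9149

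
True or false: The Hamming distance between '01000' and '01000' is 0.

Differing positions: none. Hamming distance = 0, so the claim is true.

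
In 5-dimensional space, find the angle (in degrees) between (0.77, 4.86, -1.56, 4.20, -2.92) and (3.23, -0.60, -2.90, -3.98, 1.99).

With u = (0.77, 4.86, -1.56, 4.20, -2.92), v = (3.23, -0.60, -2.90, -3.98, 1.99):
u·v = 0.77·3.23 + 4.86·(-0.6) + (-1.56)·(-2.9) + 4.2·(-3.98) + (-2.92)·1.99 = 2.4871 + (-2.916) + 4.524 + (-16.716) + (-5.8108) = -18.4317.
|u| = √(0.77² + 4.86² + (-1.56)² + 4.2² + (-2.92)²) = √(0.5929 + 23.6196 + 2.4336 + 17.64 + 8.5264) = √52.8125, |v| = √(3.23² + (-0.6)² + (-2.9)² + (-3.98)² + 1.99²) = √(10.4329 + 0.36 + 8.41 + 15.8404 + 3.9601) = √39.0034.
cos θ = (u·v)/(|u||v|) = -18.4317/(√52.8125·√39.0034) ≈ -0.406112
θ = arccos(-0.406112) ≈ 113.96°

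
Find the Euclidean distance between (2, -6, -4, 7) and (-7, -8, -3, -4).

√(Σ(x_i - y_i)²) = √((2 - (-7))² + (-6 - (-8))² + (-4 - (-3))² + (7 - (-4))²)
= √(9² + 2² + (-1)² + 11²) = √(81 + 4 + 1 + 121) = √207 ≈ 14.3875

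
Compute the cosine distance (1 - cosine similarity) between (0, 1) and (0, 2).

With u = (0, 1), v = (0, 2):
u·v = 0·0 + 1·2 = 0 + 2 = 2.
|u| = √(0² + 1²) = √1, |v| = √(0² + 2²) = √4, so |u||v| = √(1·4) = √4 = 2.
cos θ = (u·v)/(|u||v|) = 2/2 = 1
Cosine distance = 1 - cos θ = 1 - 1 = 0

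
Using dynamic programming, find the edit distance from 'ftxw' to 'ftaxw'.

Let D[i][j] be the edit distance between the first i characters of 'ftxw' and the first j characters of 'ftaxw', with D[i][0] = i, D[0][j] = j, and D[i][j] = D[i-1][j-1] if the characters match, else 1 + min(D[i-1][j], D[i][j-1], D[i-1][j-1]). Filling the table (rows: prefixes of 'ftxw', columns: prefixes of 'ftaxw'):
     ε  f  t  a  x  w
  ε  0  1  2  3  4  5
  f  1  0  1  2  3  4
  t  2  1  0  1  2  3
  x  3  2  1  1  1  2
  w  4  3  2  2  2  1
The bottom-right entry gives D[4][5] = 1, so no sequence of fewer than 1 edit works. Backtracking through the table gives one optimal edit sequence (1 edit):
  ftxw → ftaxw (ins a @3)
Edit distance = 1.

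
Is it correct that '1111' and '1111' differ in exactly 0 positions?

Differing positions: none. Hamming distance = 0, so the claim is true.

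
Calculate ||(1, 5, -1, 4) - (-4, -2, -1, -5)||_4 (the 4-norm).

(Σ|x_i - y_i|^4)^(1/4) = (|1 - (-4)|^4 + |5 - (-2)|^4 + |-1 - (-1)|^4 + |4 - (-5)|^4)^(1/4)
= (5^4 + 7^4 + 0^4 + 9^4)^(1/4) = (625 + 2401 + 0 + 6561)^(1/4) = (9587)^(1/4) ≈ 9.8951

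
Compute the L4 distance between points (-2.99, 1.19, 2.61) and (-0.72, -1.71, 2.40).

(Σ|x_i - y_i|^4)^(1/4) = (|-2.99 - (-0.72)|^4 + |1.19 - (-1.71)|^4 + |2.61 - 2.4|^4)^(1/4)
= (2.27^4 + 2.9^4 + 0.21^4)^(1/4) ≈ (26.5524 + 70.7281 + 0.0019)^(1/4) = (97.2824)^(1/4) ≈ 3.1406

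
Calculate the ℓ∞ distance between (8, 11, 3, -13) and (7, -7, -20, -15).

max(|x_i - y_i|) = max(|8 - 7|, |11 - (-7)|, |3 - (-20)|, |-13 - (-15)|) = max(1, 18, 23, 2) = 23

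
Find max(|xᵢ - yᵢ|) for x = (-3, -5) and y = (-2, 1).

max(|x_i - y_i|) = max(|-3 - (-2)|, |-5 - 1|) = max(1, 6) = 6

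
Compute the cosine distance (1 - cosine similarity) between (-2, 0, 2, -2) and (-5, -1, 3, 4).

With u = (-2, 0, 2, -2), v = (-5, -1, 3, 4):
u·v = (-2)·(-5) + 0·(-1) + 2·3 + (-2)·4 = 10 + 0 + 6 + (-8) = 8.
|u| = √((-2)² + 0² + 2² + (-2)²) = √12, |v| = √((-5)² + (-1)² + 3² + 4²) = √51, so |u||v| = √(12·51) = √612.
cos θ = (u·v)/(|u||v|) = 8/√612 ≈ 0.3234
Cosine distance = 1 - cos θ ≈ 1 - 0.3234 = 0.6766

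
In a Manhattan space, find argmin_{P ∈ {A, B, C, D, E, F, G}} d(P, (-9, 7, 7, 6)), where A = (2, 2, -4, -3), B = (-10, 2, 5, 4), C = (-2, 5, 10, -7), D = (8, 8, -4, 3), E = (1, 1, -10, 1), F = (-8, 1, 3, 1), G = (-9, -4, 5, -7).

Distances: d(A) = 36, d(B) = 10, d(C) = 25, d(D) = 32, d(E) = 38, d(F) = 16, d(G) = 26. Nearest: B = (-10, 2, 5, 4) with distance 10.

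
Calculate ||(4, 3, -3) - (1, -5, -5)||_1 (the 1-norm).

Σ|x_i - y_i| = |4 - 1| + |3 - (-5)| + |-3 - (-5)| = 3 + 8 + 2 = 13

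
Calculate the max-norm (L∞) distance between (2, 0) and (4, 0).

max(|x_i - y_i|) = max(|2 - 4|, |0 - 0|) = max(2, 0) = 2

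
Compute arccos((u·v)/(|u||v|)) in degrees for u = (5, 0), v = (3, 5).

With u = (5, 0), v = (3, 5):
u·v = 5·3 + 0·5 = 15 + 0 = 15.
|u| = √(5² + 0²) = √25, |v| = √(3² + 5²) = √34, so |u||v| = √(25·34) = √850.
cos θ = (u·v)/(|u||v|) = 15/√850 ≈ 0.514496
θ = arccos(0.514496) ≈ 59.04°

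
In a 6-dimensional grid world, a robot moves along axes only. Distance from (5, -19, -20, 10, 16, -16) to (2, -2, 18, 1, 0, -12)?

Σ|x_i - y_i| = |5 - 2| + |-19 - (-2)| + |-20 - 18| + |10 - 1| + |16 - 0| + |-16 - (-12)| = 3 + 17 + 38 + 9 + 16 + 4 = 87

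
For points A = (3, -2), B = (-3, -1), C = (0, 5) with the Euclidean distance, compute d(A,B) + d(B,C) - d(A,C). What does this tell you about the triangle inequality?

d(A,B) = √(6² + 1²) = √37 ≈ 6.0828, d(B,C) = √(3² + 6²) = √45 ≈ 6.7082, d(A,C) = √(3² + 7²) = √58 ≈ 7.6158.
d(A,B) + d(B,C) - d(A,C) = 6.0828 + 6.7082 - 7.6158 = 12.791 - 7.6158 = 5.1752 (to 4 decimal places). This is ≥ 0, so the triangle inequality holds for these points.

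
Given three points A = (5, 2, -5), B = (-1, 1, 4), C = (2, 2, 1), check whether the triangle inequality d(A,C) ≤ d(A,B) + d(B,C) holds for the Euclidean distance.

d(A,B) = √(6² + 1² + 9²) = √118 ≈ 10.8628, d(B,C) = √(3² + 1² + 3²) = √19 ≈ 4.3589, d(A,C) = √(3² + 0² + 6²) = √45 ≈ 6.7082.
d(A,C) ≈ 6.7082 ≤ 10.8628 + 4.3589 = 15.2217. Triangle inequality is satisfied.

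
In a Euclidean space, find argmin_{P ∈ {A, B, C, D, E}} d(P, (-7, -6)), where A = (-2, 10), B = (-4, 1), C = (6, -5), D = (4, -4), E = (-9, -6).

Distances: d(A) ≈ 16.7631, d(B) ≈ 7.6158, d(C) ≈ 13.0384, d(D) ≈ 11.1803, d(E) = 2. Nearest: E = (-9, -6) with distance 2.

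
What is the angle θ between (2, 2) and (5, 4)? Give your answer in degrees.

With u = (2, 2), v = (5, 4):
u·v = 2·5 + 2·4 = 10 + 8 = 18.
|u| = √(2² + 2²) = √8, |v| = √(5² + 4²) = √41, so |u||v| = √(8·41) = √328.
cos θ = (u·v)/(|u||v|) = 18/√328 ≈ 0.993884
θ = arccos(0.993884) ≈ 6.34°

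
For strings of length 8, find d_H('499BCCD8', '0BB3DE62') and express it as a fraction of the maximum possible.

Differing positions: 1, 2, 3, 4, 5, 6, 7, 8. Hamming distance = 8. The maximum possible Hamming distance for length-8 strings is 8, so d_H/8 = 8/8 = 1.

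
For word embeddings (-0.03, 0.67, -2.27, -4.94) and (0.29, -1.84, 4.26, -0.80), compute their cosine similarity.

With u = (-0.03, 0.67, -2.27, -4.94), v = (0.29, -1.84, 4.26, -0.80):
u·v = (-0.03)·0.29 + 0.67·(-1.84) + (-2.27)·4.26 + (-4.94)·(-0.8) = (-0.0087) + (-1.2328) + (-9.6702) + 3.952 = -6.9597.
|u| = √((-0.03)² + 0.67² + (-2.27)² + (-4.94)²) = √(0.0009 + 0.4489 + 5.1529 + 24.4036) = √30.0063, |v| = √(0.29² + (-1.84)² + 4.26² + (-0.8)²) = √(0.0841 + 3.3856 + 18.1476 + 0.64) = √22.2573.
cos θ = (u·v)/(|u||v|) = -6.9597/(√30.0063·√22.2573) ≈ -0.2693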